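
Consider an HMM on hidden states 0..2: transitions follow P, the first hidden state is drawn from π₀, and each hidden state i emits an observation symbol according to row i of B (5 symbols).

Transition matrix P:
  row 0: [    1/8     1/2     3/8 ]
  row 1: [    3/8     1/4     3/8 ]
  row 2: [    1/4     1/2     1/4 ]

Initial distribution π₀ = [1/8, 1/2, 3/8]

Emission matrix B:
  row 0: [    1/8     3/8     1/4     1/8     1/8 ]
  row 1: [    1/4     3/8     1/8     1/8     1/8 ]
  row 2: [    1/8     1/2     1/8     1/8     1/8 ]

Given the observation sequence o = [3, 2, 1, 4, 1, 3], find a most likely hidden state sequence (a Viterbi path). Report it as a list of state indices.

path = [1, 0, 2, 1, 2, 1]

t=0: δ = [1.562e-02, 6.250e-02, 4.688e-02]  (obs o_0=3)
t=1: δ = [5.859e-03, 2.930e-03, 2.930e-03]  ψ = [1, 2, 1]  (obs o_1=2)
t=2: δ = [4.120e-04, 1.099e-03, 1.099e-03]  ψ = [1, 0, 0]  (obs o_2=1)
t=3: δ = [5.150e-05, 6.866e-05, 5.150e-05]  ψ = [1, 2, 1]  (obs o_3=4)
t=4: δ = [9.656e-06, 9.656e-06, 1.287e-05]  ψ = [1, 0, 1]  (obs o_4=1)
t=5: δ = [4.526e-07, 8.047e-07, 4.526e-07]  ψ = [1, 2, 0]  (obs o_5=3)
backtrack: best end state = 1; path = [1, 0, 2, 1, 2, 1]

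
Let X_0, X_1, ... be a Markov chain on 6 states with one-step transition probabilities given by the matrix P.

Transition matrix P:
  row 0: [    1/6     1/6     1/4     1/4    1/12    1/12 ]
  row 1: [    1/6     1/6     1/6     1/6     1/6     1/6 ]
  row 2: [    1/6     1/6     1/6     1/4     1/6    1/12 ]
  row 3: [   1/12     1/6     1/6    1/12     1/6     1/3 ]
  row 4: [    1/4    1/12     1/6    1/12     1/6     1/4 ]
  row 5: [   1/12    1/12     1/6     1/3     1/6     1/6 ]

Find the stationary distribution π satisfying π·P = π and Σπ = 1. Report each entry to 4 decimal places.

Balance equations π_j = Σ_i π_i·P[i][j]:
  π_0 = 1/6·π_0 + 1/6·π_1 + 1/6·π_2 + 1/12·π_3 + 1/4·π_4 + 1/12·π_5
  π_1 = 1/6·π_0 + 1/6·π_1 + 1/6·π_2 + 1/6·π_3 + 1/12·π_4 + 1/12·π_5
  π_2 = 1/4·π_0 + 1/6·π_1 + 1/6·π_2 + 1/6·π_3 + 1/6·π_4 + 1/6·π_5
  π_3 = 1/4·π_0 + 1/6·π_1 + 1/4·π_2 + 1/12·π_3 + 1/12·π_4 + 1/3·π_5
  π_4 = 1/12·π_0 + 1/6·π_1 + 1/6·π_2 + 1/6·π_3 + 1/6·π_4 + 1/6·π_5
  normalize: π_0 + π_1 + π_2 + π_3 + π_4 + π_5 = 1
Solving the linear system gives exactly π = [1628/11013, 9145/66078, 11827/66078, 6461/33039, 10199/66078, 12217/66078].

π = [0.1478, 0.1384, 0.1790, 0.1956, 0.1543, 0.1849]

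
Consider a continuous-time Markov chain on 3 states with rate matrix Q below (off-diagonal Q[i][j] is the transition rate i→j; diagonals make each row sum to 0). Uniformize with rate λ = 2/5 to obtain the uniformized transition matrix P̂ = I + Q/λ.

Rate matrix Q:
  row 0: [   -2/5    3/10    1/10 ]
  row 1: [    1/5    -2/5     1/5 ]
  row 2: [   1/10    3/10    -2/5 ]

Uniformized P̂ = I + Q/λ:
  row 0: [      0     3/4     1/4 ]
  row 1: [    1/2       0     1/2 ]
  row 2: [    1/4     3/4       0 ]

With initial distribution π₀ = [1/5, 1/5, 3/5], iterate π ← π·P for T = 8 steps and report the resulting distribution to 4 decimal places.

t=0: π = [0.2000, 0.2000, 0.6000]
t=1: π = [0.2500, 0.6000, 0.1500]
t=2: π = [0.3375, 0.3000, 0.3625]
t=3: π = [0.2406, 0.5250, 0.2344]
t=4: π = [0.3211, 0.3563, 0.3227]
t=5: π = [0.2588, 0.4828, 0.2584]
t=6: π = [0.3060, 0.3879, 0.3061]
t=7: π = [0.2705, 0.4591, 0.2704]
t=8: π = [0.2972, 0.4057, 0.2972]

π = [0.2972, 0.4057, 0.2972]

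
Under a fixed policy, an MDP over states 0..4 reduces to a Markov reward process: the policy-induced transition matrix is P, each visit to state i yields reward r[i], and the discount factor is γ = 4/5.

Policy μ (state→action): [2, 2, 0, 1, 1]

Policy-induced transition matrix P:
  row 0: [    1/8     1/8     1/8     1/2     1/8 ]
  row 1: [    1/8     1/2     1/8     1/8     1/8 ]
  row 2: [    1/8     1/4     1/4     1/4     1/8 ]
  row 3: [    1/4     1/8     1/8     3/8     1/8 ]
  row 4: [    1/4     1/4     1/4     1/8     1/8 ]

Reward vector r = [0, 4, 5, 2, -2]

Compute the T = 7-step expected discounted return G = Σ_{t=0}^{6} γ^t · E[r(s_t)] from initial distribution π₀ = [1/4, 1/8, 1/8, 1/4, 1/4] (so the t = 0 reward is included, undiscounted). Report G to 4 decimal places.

G = 7.3773

t=0: π = [0.2500, 0.1250, 0.1250, 0.2500, 0.2500], E[r] = 1.1250, γ^t·E[r] = 1.125000, running G = 1.125000
t=1: π = [0.1875, 0.2188, 0.1719, 0.2969, 0.1250], E[r] = 2.0781, γ^t·E[r] = 1.662500, running G = 2.787500
t=2: π = [0.1777, 0.2441, 0.1621, 0.2910, 0.1250], E[r] = 2.1191, γ^t·E[r] = 1.356250, running G = 4.143750
t=3: π = [0.1770, 0.2524, 0.1609, 0.2847, 0.1250], E[r] = 2.1335, γ^t·E[r] = 1.092375, running G = 5.236125
t=4: π = [0.1762, 0.2554, 0.1607, 0.2827, 0.1250], E[r] = 2.1406, γ^t·E[r] = 0.876788, running G = 6.112913
t=5: π = [0.1760, 0.2565, 0.1607, 0.2818, 0.1250], E[r] = 2.1432, γ^t·E[r] = 0.702291, running G = 6.815204
t=6: π = [0.1759, 0.2569, 0.1607, 0.2815, 0.1250], E[r] = 2.1442, γ^t·E[r] = 0.562098, running G = 7.377302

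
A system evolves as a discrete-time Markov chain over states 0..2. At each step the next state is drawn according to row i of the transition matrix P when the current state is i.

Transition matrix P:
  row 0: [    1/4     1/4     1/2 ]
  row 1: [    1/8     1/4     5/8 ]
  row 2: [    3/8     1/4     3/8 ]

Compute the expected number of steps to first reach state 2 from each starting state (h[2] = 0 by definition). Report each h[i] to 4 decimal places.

h = [1.8824, 1.6471, 0.0000]

First-step conditioning: h[2] = 0; for i ≠ 2, h[i] = 1 + Σ_k P[i][k]·h[k].
  h[0] = 1 + 1/4·h[0] + 1/4·h[1]
  h[1] = 1 + 1/8·h[0] + 1/4·h[1]
Solving the 2×2 linear system over states ≠ 2 gives exactly h = [32/17, 28/17, 0] (h[2] = 0 is the target).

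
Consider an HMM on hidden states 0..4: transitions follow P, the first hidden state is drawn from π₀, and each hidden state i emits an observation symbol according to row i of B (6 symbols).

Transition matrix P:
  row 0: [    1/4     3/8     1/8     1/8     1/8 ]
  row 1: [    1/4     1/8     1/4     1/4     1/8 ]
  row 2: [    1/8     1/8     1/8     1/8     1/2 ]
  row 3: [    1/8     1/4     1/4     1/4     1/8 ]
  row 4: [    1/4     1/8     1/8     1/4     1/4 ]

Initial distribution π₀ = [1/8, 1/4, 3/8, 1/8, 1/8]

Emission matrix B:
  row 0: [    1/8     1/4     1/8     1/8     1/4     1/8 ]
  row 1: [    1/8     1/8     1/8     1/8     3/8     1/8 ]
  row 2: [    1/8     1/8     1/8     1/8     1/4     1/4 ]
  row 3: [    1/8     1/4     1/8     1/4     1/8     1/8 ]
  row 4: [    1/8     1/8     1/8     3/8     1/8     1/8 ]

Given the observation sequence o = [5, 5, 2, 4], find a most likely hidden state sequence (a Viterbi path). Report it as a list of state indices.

t=0: δ = [1.562e-02, 3.125e-02, 9.375e-02, 1.562e-02, 1.562e-02]  (obs o_0=5)
t=1: δ = [1.465e-03, 1.465e-03, 2.930e-03, 1.465e-03, 5.859e-03]  ψ = [2, 2, 2, 2, 2]  (obs o_1=5)
t=2: δ = [1.831e-04, 9.155e-05, 9.155e-05, 1.831e-04, 1.831e-04]  ψ = [4, 4, 4, 4, 2]  (obs o_2=2)
t=3: δ = [1.144e-05, 2.575e-05, 1.144e-05, 5.722e-06, 5.722e-06]  ψ = [0, 0, 3, 3, 2]  (obs o_3=4)
backtrack: best end state = 1; path = [2, 4, 0, 1]

path = [2, 4, 0, 1]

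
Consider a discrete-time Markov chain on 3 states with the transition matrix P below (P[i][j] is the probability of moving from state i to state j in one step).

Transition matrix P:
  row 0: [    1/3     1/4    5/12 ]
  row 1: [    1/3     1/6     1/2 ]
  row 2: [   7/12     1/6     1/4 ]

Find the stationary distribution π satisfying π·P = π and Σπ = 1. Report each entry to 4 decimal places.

Balance equations π_j = Σ_i π_i·P[i][j]:
  π_0 = 1/3·π_0 + 1/3·π_1 + 7/12·π_2
  π_1 = 1/4·π_0 + 1/6·π_1 + 1/6·π_2
  normalize: π_0 + π_1 + π_2 = 1
Solving the linear system gives exactly π = [26/61, 37/183, 68/183].

π = [0.4262, 0.2022, 0.3716]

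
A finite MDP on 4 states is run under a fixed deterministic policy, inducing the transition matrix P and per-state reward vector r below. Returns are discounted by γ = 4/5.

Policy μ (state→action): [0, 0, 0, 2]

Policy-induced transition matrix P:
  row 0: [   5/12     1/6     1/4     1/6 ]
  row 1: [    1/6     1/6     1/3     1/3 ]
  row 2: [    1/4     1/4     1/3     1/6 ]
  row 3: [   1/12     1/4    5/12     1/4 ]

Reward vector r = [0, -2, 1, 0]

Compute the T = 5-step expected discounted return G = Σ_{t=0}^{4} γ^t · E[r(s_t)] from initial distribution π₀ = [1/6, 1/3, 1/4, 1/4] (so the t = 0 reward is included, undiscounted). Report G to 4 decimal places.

G = -0.6242

t=0: π = [0.1667, 0.3333, 0.2500, 0.2500], E[r] = -0.4167, γ^t·E[r] = -0.416667, running G = -0.416667
t=1: π = [0.2083, 0.2083, 0.3403, 0.2431], E[r] = -0.0764, γ^t·E[r] = -0.061111, running G = -0.477778
t=2: π = [0.2269, 0.2153, 0.3362, 0.2216], E[r] = -0.0943, γ^t·E[r] = -0.060370, running G = -0.538148
t=3: π = [0.2329, 0.2132, 0.3329, 0.2210], E[r] = -0.0934, γ^t·E[r] = -0.047827, running G = -0.585975
t=4: π = [0.2342, 0.2128, 0.3323, 0.2206], E[r] = -0.0933, γ^t·E[r] = -0.038221, running G = -0.624196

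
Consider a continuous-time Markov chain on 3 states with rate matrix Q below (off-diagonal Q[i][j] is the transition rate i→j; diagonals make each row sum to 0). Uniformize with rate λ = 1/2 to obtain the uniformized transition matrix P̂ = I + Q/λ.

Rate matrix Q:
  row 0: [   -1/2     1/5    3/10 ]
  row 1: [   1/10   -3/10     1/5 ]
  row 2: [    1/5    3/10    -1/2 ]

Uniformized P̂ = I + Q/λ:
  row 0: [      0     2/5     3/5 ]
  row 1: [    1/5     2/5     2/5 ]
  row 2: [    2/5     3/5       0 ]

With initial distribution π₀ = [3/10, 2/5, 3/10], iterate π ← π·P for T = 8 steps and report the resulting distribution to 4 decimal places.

π = [0.2197, 0.4635, 0.3168]

t=0: π = [0.3000, 0.4000, 0.3000]
t=1: π = [0.2000, 0.4600, 0.3400]
t=2: π = [0.2280, 0.4680, 0.3040]
t=3: π = [0.2152, 0.4608, 0.3240]
t=4: π = [0.2218, 0.4648, 0.3134]
t=5: π = [0.2183, 0.4627, 0.3190]
t=6: π = [0.2201, 0.4638, 0.3161]
t=7: π = [0.2192, 0.4632, 0.3176]
t=8: π = [0.2197, 0.4635, 0.3168]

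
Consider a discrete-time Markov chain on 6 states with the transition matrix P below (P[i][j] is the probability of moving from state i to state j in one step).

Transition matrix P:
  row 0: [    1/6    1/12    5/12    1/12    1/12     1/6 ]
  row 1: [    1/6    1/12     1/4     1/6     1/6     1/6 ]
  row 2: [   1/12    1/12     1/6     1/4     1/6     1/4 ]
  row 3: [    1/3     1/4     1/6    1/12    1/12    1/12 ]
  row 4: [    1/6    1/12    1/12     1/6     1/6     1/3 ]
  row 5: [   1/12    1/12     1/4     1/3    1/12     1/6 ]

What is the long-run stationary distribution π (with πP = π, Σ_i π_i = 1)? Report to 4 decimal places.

Balance equations π_j = Σ_i π_i·P[i][j]:
  π_0 = 1/6·π_0 + 1/6·π_1 + 1/12·π_2 + 1/3·π_3 + 1/6·π_4 + 1/12·π_5
  π_1 = 1/12·π_0 + 1/12·π_1 + 1/12·π_2 + 1/4·π_3 + 1/12·π_4 + 1/12·π_5
  π_2 = 5/12·π_0 + 1/4·π_1 + 1/6·π_2 + 1/6·π_3 + 1/12·π_4 + 1/4·π_5
  π_3 = 1/12·π_0 + 1/6·π_1 + 1/4·π_2 + 1/12·π_3 + 1/6·π_4 + 1/3·π_5
  π_4 = 1/12·π_0 + 1/6·π_1 + 1/6·π_2 + 1/12·π_3 + 1/6·π_4 + 1/12·π_5
  normalize: π_0 + π_1 + π_2 + π_3 + π_4 + π_5 = 1
Solving the linear system gives exactly π = [6327/38686, 8867/77372, 8619/38686, 3629/19343, 409/3364, 7345/38686].

π = [0.1635, 0.1146, 0.2228, 0.1876, 0.1216, 0.1899]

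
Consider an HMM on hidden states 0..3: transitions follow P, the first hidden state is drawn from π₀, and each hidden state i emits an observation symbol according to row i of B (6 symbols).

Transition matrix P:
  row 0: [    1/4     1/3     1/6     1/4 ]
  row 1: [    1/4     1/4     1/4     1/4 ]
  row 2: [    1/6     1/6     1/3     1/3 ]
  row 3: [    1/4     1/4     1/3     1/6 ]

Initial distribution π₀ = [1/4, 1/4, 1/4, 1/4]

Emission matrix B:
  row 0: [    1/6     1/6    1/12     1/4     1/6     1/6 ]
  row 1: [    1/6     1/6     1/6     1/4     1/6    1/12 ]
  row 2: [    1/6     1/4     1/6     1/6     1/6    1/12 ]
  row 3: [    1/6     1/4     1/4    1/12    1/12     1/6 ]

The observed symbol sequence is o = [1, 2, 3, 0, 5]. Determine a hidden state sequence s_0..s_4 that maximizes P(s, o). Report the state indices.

path = [2, 3, 2, 2, 3]

t=0: δ = [4.167e-02, 4.167e-02, 6.250e-02, 6.250e-02]  (obs o_0=1)
t=1: δ = [1.302e-03, 2.604e-03, 3.472e-03, 5.208e-03]  ψ = [3, 3, 2, 2]  (obs o_1=2)
t=2: δ = [3.255e-04, 3.255e-04, 2.894e-04, 9.645e-05]  ψ = [3, 3, 3, 2]  (obs o_2=3)
t=3: δ = [1.356e-05, 1.808e-05, 1.608e-05, 1.608e-05]  ψ = [0, 0, 2, 2]  (obs o_3=0)
t=4: δ = [7.535e-07, 3.768e-07, 4.465e-07, 8.931e-07]  ψ = [1, 0, 2, 2]  (obs o_4=5)
backtrack: best end state = 3; path = [2, 3, 2, 2, 3]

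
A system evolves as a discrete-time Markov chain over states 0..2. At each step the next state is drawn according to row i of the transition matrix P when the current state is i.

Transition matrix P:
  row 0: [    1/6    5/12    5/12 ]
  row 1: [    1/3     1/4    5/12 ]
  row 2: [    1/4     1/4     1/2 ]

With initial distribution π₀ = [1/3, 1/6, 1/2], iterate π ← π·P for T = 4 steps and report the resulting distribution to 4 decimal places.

t=0: π = [0.3333, 0.1667, 0.5000]
t=1: π = [0.2361, 0.3056, 0.4583]
t=2: π = [0.2558, 0.2894, 0.4549]
t=3: π = [0.2528, 0.2926, 0.4546]
t=4: π = [0.2533, 0.2921, 0.4545]

π = [0.2533, 0.2921, 0.4545]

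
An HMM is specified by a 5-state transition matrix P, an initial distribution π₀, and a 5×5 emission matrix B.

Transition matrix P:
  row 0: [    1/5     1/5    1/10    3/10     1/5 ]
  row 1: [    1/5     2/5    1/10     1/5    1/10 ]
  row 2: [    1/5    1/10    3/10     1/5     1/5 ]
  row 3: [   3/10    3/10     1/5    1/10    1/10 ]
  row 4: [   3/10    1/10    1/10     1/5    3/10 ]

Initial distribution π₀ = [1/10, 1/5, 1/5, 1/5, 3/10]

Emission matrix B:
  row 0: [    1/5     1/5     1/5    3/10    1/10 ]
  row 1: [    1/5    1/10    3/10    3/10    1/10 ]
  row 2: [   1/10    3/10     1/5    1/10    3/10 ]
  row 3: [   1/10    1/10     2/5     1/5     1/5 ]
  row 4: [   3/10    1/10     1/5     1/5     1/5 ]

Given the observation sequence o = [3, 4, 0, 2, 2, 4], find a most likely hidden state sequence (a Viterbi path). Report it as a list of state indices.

path = [4, 4, 4, 0, 3, 2]

t=0: δ = [3.000e-02, 6.000e-02, 2.000e-02, 4.000e-02, 6.000e-02]  (obs o_0=3)
t=1: δ = [1.800e-03, 2.400e-03, 2.400e-03, 2.400e-03, 3.600e-03]  ψ = [4, 1, 3, 1, 4]  (obs o_1=4)
t=2: δ = [2.160e-04, 1.920e-04, 7.200e-05, 7.200e-05, 3.240e-04]  ψ = [4, 1, 2, 4, 4]  (obs o_2=0)
t=3: δ = [1.944e-05, 2.304e-05, 6.480e-06, 2.592e-05, 1.944e-05]  ψ = [4, 1, 4, 0, 4]  (obs o_3=2)
t=4: δ = [1.555e-06, 2.765e-06, 1.037e-06, 2.333e-06, 1.166e-06]  ψ = [3, 1, 3, 0, 4]  (obs o_4=2)
t=5: δ = [6.998e-08, 1.106e-07, 1.400e-07, 1.106e-07, 6.998e-08]  ψ = [3, 1, 3, 1, 4]  (obs o_5=4)
backtrack: best end state = 2; path = [4, 4, 4, 0, 3, 2]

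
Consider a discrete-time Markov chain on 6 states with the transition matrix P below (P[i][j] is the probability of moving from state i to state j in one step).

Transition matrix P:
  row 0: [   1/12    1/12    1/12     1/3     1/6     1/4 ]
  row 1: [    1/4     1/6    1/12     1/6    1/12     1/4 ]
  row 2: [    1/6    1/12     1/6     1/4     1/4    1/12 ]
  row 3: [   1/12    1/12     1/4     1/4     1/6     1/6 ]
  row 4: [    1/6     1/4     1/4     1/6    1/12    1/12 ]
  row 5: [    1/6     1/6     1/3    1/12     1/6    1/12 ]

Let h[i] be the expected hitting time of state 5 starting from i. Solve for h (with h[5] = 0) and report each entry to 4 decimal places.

First-step conditioning: h[5] = 0; for i ≠ 5, h[i] = 1 + Σ_k P[i][k]·h[k].
  h[0] = 1 + 1/12·h[0] + 1/12·h[1] + 1/12·h[2] + 1/3·h[3] + 1/6·h[4]
  h[1] = 1 + 1/4·h[0] + 1/6·h[1] + 1/12·h[2] + 1/6·h[3] + 1/12·h[4]
  h[2] = 1 + 1/6·h[0] + 1/12·h[1] + 1/6·h[2] + 1/4·h[3] + 1/4·h[4]
  h[3] = 1 + 1/12·h[0] + 1/12·h[1] + 1/4·h[2] + 1/4·h[3] + 1/6·h[4]
  h[4] = 1 + 1/6·h[0] + 1/4·h[1] + 1/4·h[2] + 1/6·h[3] + 1/12·h[4]
Solving the 5×5 linear system over states ≠ 5 gives exactly h = [20791/3642, 20087/3642, 12338/1821, 11494/1821, 8047/1214, 0] (h[5] = 0 is the target).

h = [5.7087, 5.5154, 6.7754, 6.3119, 6.6285, 0.0000]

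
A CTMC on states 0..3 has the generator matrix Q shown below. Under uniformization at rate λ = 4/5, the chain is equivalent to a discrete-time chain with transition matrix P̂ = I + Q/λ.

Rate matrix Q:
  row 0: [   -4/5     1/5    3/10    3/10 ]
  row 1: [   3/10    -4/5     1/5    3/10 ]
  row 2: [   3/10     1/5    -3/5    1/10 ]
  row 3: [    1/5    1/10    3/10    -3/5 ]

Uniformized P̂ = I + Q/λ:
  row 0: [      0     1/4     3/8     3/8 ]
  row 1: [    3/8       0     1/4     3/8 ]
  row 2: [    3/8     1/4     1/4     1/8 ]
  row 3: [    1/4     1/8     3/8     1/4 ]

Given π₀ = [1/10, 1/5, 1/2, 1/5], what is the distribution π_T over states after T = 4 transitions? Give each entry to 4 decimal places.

π = [0.2469, 0.1746, 0.3145, 0.2641]

t=0: π = [0.1000, 0.2000, 0.5000, 0.2000]
t=1: π = [0.3125, 0.1750, 0.2875, 0.2250]
t=2: π = [0.2297, 0.1781, 0.3172, 0.2750]
t=3: π = [0.2545, 0.1711, 0.3131, 0.2613]
t=4: π = [0.2469, 0.1746, 0.3145, 0.2641]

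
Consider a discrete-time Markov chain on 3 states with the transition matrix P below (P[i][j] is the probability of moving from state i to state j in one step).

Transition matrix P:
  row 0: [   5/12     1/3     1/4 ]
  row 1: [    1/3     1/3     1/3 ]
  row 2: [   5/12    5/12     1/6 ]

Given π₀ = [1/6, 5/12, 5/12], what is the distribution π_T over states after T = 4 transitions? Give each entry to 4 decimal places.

π = [0.3871, 0.3548, 0.2581]

t=0: π = [0.1667, 0.4167, 0.4167]
t=1: π = [0.3819, 0.3681, 0.2500]
t=2: π = [0.3860, 0.3542, 0.2598]
t=3: π = [0.3872, 0.3550, 0.2579]
t=4: π = [0.3871, 0.3548, 0.2581]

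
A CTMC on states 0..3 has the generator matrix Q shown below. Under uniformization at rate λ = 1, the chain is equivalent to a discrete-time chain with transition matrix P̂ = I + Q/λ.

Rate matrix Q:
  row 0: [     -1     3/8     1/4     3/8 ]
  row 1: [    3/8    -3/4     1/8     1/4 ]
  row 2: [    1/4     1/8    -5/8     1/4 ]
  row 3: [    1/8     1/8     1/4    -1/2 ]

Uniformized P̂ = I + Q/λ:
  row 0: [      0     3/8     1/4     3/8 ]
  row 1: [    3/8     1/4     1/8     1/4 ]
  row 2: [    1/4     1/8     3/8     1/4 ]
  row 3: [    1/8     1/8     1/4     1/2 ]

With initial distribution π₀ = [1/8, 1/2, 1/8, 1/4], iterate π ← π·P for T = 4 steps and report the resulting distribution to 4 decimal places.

t=0: π = [0.1250, 0.5000, 0.1250, 0.2500]
t=1: π = [0.2500, 0.2188, 0.2031, 0.3281]
t=2: π = [0.1738, 0.2148, 0.2480, 0.3633]
t=3: π = [0.1880, 0.1953, 0.2542, 0.3625]
t=4: π = [0.1821, 0.1964, 0.2574, 0.3641]

π = [0.1821, 0.1964, 0.2574, 0.3641]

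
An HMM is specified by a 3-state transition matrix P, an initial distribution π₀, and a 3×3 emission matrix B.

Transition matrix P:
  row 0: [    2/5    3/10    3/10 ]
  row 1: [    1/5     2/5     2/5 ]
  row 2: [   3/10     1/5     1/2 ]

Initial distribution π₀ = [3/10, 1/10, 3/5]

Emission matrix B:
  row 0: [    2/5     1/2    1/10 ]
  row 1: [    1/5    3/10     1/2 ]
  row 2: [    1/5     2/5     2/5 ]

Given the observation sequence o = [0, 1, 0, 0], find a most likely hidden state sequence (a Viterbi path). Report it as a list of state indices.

t=0: δ = [1.200e-01, 2.000e-02, 1.200e-01]  (obs o_0=0)
t=1: δ = [2.400e-02, 1.080e-02, 2.400e-02]  ψ = [0, 0, 2]  (obs o_1=1)
t=2: δ = [3.840e-03, 1.440e-03, 2.400e-03]  ψ = [0, 0, 2]  (obs o_2=0)
t=3: δ = [6.144e-04, 2.304e-04, 2.400e-04]  ψ = [0, 0, 2]  (obs o_3=0)
backtrack: best end state = 0; path = [0, 0, 0, 0]

path = [0, 0, 0, 0]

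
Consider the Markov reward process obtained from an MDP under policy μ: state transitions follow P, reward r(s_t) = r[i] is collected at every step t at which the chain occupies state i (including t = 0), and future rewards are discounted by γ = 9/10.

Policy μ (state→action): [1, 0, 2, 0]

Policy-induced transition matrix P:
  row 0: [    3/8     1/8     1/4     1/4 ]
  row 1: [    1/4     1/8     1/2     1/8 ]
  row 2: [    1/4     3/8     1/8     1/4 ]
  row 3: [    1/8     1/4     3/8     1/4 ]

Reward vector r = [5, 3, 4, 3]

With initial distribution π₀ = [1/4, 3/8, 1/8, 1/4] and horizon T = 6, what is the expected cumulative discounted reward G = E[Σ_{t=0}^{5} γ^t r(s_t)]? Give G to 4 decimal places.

G = 17.6888

t=0: π = [0.2500, 0.3750, 0.1250, 0.2500], E[r] = 3.6250, γ^t·E[r] = 3.625000, running G = 3.625000
t=1: π = [0.2500, 0.1875, 0.3594, 0.2031], E[r] = 3.8594, γ^t·E[r] = 3.473438, running G = 7.098438
t=2: π = [0.2559, 0.2402, 0.2773, 0.2266], E[r] = 3.7891, γ^t·E[r] = 3.069141, running G = 10.167578
t=3: π = [0.2537, 0.2227, 0.3037, 0.2200], E[r] = 3.8110, γ^t·E[r] = 2.778245, running G = 12.945823
t=4: π = [0.2542, 0.2284, 0.2952, 0.2222], E[r] = 3.8036, γ^t·E[r] = 2.495555, running G = 15.441377
t=5: π = [0.2540, 0.2266, 0.2980, 0.2214], E[r] = 3.8060, γ^t·E[r] = 2.247398, running G = 17.688775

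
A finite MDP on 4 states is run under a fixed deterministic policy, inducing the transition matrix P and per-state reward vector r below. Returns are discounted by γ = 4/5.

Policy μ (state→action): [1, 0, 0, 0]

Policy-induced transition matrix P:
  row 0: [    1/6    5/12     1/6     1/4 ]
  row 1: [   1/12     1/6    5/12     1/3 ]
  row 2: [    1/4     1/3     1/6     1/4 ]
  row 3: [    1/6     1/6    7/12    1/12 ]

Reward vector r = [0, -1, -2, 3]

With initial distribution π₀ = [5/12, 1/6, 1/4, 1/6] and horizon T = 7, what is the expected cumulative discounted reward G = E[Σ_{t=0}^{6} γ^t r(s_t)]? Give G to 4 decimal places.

t=0: π = [0.4167, 0.1667, 0.2500, 0.1667], E[r] = -0.1667, γ^t·E[r] = -0.166667, running G = -0.166667
t=1: π = [0.1736, 0.3125, 0.2778, 0.2361], E[r] = -0.1597, γ^t·E[r] = -0.127778, running G = -0.294444
t=2: π = [0.1638, 0.2564, 0.3432, 0.2367], E[r] = -0.2326, γ^t·E[r] = -0.148889, running G = -0.443333
t=3: π = [0.1739, 0.2648, 0.3294, 0.2319], E[r] = -0.2278, γ^t·E[r] = -0.116642, running G = -0.559975
t=4: π = [0.1720, 0.2650, 0.3295, 0.2334], E[r] = -0.2238, γ^t·E[r] = -0.091666, running G = -0.651641
t=5: π = [0.1720, 0.2646, 0.3302, 0.2332], E[r] = -0.2254, γ^t·E[r] = -0.073862, running G = -0.725503
t=6: π = [0.1721, 0.2647, 0.3300, 0.2332], E[r] = -0.2251, γ^t·E[r] = -0.059009, running G = -0.784512

G = -0.7845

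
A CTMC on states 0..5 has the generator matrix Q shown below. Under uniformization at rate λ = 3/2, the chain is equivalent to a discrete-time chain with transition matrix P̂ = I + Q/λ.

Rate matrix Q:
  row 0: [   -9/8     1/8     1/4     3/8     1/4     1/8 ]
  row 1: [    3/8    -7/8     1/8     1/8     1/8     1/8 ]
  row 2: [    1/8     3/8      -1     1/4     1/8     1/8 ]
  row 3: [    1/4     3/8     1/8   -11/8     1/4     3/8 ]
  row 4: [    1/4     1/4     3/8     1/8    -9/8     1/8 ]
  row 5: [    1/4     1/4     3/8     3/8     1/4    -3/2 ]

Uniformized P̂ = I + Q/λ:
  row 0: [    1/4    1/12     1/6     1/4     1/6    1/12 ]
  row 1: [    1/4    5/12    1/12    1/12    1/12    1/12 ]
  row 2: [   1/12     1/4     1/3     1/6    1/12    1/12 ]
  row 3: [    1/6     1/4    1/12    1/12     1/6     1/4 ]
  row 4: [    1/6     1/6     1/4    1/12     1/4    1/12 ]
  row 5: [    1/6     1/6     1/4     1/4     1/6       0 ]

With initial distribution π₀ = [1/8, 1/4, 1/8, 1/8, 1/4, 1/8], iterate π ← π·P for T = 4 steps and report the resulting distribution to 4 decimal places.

π = [0.1866, 0.2384, 0.1858, 0.1465, 0.1432, 0.0994]

t=0: π = [0.1250, 0.2500, 0.1250, 0.1250, 0.2500, 0.1250]
t=1: π = [0.1875, 0.2396, 0.1875, 0.1354, 0.1563, 0.0938]
t=2: π = [0.1866, 0.2378, 0.1875, 0.1458, 0.1441, 0.0981]
t=3: π = [0.1864, 0.2384, 0.1861, 0.1464, 0.1432, 0.0995]
t=4: π = [0.1866, 0.2384, 0.1858, 0.1465, 0.1432, 0.0994]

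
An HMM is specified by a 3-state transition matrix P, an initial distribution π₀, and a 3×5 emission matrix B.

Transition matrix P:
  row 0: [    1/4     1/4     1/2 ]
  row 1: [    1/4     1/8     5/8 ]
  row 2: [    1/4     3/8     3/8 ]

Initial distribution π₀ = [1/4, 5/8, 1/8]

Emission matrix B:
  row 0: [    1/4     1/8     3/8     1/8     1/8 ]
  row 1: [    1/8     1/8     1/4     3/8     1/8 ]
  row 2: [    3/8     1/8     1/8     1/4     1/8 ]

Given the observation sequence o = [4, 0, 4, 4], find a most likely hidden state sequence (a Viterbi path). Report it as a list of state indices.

t=0: δ = [3.125e-02, 7.812e-02, 1.562e-02]  (obs o_0=4)
t=1: δ = [4.883e-03, 1.221e-03, 1.831e-02]  ψ = [1, 1, 1]  (obs o_1=0)
t=2: δ = [5.722e-04, 8.583e-04, 8.583e-04]  ψ = [2, 2, 2]  (obs o_2=4)
t=3: δ = [2.682e-05, 4.023e-05, 6.706e-05]  ψ = [1, 2, 1]  (obs o_3=4)
backtrack: best end state = 2; path = [1, 2, 1, 2]

path = [1, 2, 1, 2]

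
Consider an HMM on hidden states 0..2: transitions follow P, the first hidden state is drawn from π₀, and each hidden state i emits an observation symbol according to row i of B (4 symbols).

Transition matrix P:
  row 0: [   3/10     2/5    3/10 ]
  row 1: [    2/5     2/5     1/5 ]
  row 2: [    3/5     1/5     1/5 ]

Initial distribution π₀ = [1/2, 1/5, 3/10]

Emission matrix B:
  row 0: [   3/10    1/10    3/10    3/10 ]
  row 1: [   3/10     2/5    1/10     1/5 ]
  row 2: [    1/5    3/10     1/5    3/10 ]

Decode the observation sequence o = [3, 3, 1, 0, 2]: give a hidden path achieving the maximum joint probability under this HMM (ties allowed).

path = [2, 0, 1, 1, 0]

t=0: δ = [1.500e-01, 4.000e-02, 9.000e-02]  (obs o_0=3)
t=1: δ = [1.620e-02, 1.200e-02, 1.350e-02]  ψ = [2, 0, 0]  (obs o_1=3)
t=2: δ = [8.100e-04, 2.592e-03, 1.458e-03]  ψ = [2, 0, 0]  (obs o_2=1)
t=3: δ = [3.110e-04, 3.110e-04, 1.037e-04]  ψ = [1, 1, 1]  (obs o_3=0)
t=4: δ = [3.732e-05, 1.244e-05, 1.866e-05]  ψ = [1, 0, 0]  (obs o_4=2)
backtrack: best end state = 0; path = [2, 0, 1, 1, 0]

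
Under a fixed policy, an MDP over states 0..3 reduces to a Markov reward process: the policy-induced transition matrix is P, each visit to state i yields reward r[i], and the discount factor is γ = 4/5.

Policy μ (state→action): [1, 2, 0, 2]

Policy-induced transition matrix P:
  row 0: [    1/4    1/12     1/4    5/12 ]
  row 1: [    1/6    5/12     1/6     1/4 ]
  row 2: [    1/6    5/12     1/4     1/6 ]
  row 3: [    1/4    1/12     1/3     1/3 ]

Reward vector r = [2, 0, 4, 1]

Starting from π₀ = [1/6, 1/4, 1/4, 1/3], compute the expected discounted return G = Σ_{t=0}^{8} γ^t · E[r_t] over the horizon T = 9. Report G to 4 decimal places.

t=0: π = [0.1667, 0.2500, 0.2500, 0.3333], E[r] = 1.6667, γ^t·E[r] = 1.666667, running G = 1.666667
t=1: π = [0.2083, 0.2500, 0.2569, 0.2847], E[r] = 1.7292, γ^t·E[r] = 1.383333, running G = 3.050000
t=2: π = [0.2078, 0.2523, 0.2529, 0.2870], E[r] = 1.7141, γ^t·E[r] = 1.097037, running G = 4.147037
t=3: π = [0.2079, 0.2517, 0.2529, 0.2875], E[r] = 1.7148, γ^t·E[r] = 0.878000, running G = 5.025037
t=4: π = [0.2079, 0.2515, 0.2530, 0.2875], E[r] = 1.7153, γ^t·E[r] = 0.702602, running G = 5.727640
t=5: π = [0.2080, 0.2515, 0.2530, 0.2875], E[r] = 1.7154, γ^t·E[r] = 0.562118, running G = 6.289757
t=6: π = [0.2080, 0.2515, 0.2530, 0.2875], E[r] = 1.7155, γ^t·E[r] = 0.449698, running G = 6.739455
t=7: π = [0.2080, 0.2515, 0.2530, 0.2875], E[r] = 1.7155, γ^t·E[r] = 0.359759, running G = 7.099215
t=8: π = [0.2080, 0.2515, 0.2530, 0.2875], E[r] = 1.7155, γ^t·E[r] = 0.287807, running G = 7.387022

G = 7.3870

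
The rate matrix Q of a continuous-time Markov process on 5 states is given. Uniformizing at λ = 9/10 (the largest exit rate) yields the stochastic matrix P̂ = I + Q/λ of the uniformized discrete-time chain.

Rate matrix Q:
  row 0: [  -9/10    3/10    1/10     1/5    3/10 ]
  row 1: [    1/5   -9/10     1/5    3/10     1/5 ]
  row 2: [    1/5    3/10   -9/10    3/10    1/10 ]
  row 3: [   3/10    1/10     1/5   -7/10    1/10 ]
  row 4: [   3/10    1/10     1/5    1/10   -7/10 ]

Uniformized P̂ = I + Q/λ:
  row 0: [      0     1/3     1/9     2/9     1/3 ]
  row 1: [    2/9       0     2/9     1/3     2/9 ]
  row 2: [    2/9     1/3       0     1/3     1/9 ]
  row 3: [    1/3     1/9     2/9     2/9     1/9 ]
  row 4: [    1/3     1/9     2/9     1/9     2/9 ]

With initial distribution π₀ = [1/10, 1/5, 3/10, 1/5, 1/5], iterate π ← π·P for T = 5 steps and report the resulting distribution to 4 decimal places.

t=0: π = [0.1000, 0.2000, 0.3000, 0.2000, 0.2000]
t=1: π = [0.2444, 0.1778, 0.1444, 0.2556, 0.1778]
t=2: π = [0.2160, 0.1778, 0.1630, 0.2383, 0.2049]
t=3: π = [0.2235, 0.1756, 0.1620, 0.2373, 0.2016]
t=4: π = [0.2213, 0.1773, 0.1614, 0.2373, 0.2027]
t=5: π = [0.2219, 0.1765, 0.1618, 0.2373, 0.2025]

π = [0.2219, 0.1765, 0.1618, 0.2373, 0.2025]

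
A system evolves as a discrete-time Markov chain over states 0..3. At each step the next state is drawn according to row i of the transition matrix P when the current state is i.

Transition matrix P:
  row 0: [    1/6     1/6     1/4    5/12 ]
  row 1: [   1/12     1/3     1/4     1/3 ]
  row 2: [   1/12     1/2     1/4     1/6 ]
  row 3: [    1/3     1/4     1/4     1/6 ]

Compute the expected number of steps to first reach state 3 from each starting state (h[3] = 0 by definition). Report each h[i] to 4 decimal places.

h = [3.0380, 3.3418, 3.8987, 0.0000]

First-step conditioning: h[3] = 0; for i ≠ 3, h[i] = 1 + Σ_k P[i][k]·h[k].
  h[0] = 1 + 1/6·h[0] + 1/6·h[1] + 1/4·h[2]
  h[1] = 1 + 1/12·h[0] + 1/3·h[1] + 1/4·h[2]
  h[2] = 1 + 1/12·h[0] + 1/2·h[1] + 1/4·h[2]
Solving the 3×3 linear system over states ≠ 3 gives exactly h = [240/79, 264/79, 308/79, 0] (h[3] = 0 is the target).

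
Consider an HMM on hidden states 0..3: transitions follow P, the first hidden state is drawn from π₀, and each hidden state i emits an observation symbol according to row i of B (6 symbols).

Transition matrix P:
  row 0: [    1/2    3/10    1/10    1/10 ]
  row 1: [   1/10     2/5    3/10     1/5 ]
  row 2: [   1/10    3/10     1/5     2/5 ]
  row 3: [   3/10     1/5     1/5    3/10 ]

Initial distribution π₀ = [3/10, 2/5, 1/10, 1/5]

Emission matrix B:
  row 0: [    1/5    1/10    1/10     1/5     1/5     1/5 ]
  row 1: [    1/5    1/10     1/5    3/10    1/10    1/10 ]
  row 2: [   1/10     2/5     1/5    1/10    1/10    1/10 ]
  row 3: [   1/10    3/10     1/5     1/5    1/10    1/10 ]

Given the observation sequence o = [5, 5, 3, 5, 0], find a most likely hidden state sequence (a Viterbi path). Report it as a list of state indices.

path = [0, 0, 0, 0, 0]

t=0: δ = [6.000e-02, 4.000e-02, 1.000e-02, 2.000e-02]  (obs o_0=5)
t=1: δ = [6.000e-03, 1.800e-03, 1.200e-03, 8.000e-04]  ψ = [0, 0, 1, 1]  (obs o_1=5)
t=2: δ = [6.000e-04, 5.400e-04, 6.000e-05, 1.200e-04]  ψ = [0, 0, 0, 0]  (obs o_2=3)
t=3: δ = [6.000e-05, 2.160e-05, 1.620e-05, 1.080e-05]  ψ = [0, 1, 1, 1]  (obs o_3=5)
t=4: δ = [6.000e-06, 3.600e-06, 6.480e-07, 6.480e-07]  ψ = [0, 0, 1, 2]  (obs o_4=0)
backtrack: best end state = 0; path = [0, 0, 0, 0, 0]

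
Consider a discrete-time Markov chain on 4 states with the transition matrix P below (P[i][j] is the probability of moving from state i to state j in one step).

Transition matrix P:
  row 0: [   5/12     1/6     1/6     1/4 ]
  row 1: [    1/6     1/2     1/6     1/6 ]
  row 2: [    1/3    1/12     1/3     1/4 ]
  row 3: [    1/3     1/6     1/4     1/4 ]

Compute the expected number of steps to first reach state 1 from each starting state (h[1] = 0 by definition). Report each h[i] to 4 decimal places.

First-step conditioning: h[1] = 0; for i ≠ 1, h[i] = 1 + Σ_k P[i][k]·h[k].
  h[0] = 1 + 5/12·h[0] + 1/6·h[2] + 1/4·h[3]
  h[2] = 1 + 1/3·h[0] + 1/3·h[2] + 1/4·h[3]
  h[3] = 1 + 1/3·h[0] + 1/4·h[2] + 1/4·h[3]
Solving the 3×3 linear system over states ≠ 1 gives exactly h = [480/71, 0, 528/71, 484/71] (h[1] = 0 is the target).

h = [6.7606, 0.0000, 7.4366, 6.8169]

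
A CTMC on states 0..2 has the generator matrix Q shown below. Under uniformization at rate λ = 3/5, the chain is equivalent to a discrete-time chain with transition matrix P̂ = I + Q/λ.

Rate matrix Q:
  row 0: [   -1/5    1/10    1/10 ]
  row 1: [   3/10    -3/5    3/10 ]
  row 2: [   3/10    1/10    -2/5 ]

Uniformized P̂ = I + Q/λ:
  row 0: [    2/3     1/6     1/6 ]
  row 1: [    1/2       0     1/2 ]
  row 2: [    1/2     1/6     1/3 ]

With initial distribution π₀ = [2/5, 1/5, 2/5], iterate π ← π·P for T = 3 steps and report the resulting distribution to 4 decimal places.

π = [0.5991, 0.1426, 0.2583]

t=0: π = [0.4000, 0.2000, 0.4000]
t=1: π = [0.5667, 0.1333, 0.3000]
t=2: π = [0.5944, 0.1444, 0.2611]
t=3: π = [0.5991, 0.1426, 0.2583]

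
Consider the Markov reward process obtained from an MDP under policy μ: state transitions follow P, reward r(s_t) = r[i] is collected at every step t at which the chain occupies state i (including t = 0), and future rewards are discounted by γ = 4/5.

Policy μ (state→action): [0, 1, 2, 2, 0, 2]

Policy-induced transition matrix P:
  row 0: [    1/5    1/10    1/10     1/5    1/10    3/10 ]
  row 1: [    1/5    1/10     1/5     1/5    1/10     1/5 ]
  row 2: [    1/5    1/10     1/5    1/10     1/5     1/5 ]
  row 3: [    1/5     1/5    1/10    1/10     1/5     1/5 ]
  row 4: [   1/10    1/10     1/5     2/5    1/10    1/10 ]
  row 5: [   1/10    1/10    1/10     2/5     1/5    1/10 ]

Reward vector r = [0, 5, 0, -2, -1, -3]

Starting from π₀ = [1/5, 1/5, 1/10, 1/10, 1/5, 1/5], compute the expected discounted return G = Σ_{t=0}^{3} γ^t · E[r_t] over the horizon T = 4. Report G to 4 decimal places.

G = -1.1416

t=0: π = [0.2000, 0.2000, 0.1000, 0.1000, 0.2000, 0.2000], E[r] = 0.0000, γ^t·E[r] = 0.000000, running G = 0.000000
t=1: π = [0.1600, 0.1100, 0.1500, 0.2600, 0.1400, 0.1800], E[r] = -0.6500, γ^t·E[r] = -0.520000, running G = -0.520000
t=2: π = [0.1680, 0.1260, 0.1400, 0.2230, 0.1590, 0.1840], E[r] = -0.5270, γ^t·E[r] = -0.337280, running G = -0.857280
t=3: π = [0.1657, 0.1223, 0.1425, 0.2323, 0.1547, 0.1825], E[r] = -0.5553, γ^t·E[r] = -0.284314, running G = -1.141594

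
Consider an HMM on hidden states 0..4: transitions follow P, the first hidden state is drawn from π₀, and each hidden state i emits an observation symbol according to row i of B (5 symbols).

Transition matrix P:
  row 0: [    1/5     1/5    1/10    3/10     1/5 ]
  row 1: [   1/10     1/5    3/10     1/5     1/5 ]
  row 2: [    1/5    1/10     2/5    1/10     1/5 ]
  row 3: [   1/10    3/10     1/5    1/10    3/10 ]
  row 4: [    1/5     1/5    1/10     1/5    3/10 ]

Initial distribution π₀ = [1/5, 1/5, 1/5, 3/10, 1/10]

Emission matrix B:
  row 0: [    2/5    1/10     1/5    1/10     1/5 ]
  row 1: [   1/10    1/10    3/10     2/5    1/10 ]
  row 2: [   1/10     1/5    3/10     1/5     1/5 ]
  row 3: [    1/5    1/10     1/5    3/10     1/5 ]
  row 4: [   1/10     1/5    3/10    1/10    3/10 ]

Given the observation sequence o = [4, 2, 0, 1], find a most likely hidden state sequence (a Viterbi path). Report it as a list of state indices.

path = [3, 4, 0, 4]

t=0: δ = [4.000e-02, 2.000e-02, 4.000e-02, 6.000e-02, 3.000e-02]  (obs o_0=4)
t=1: δ = [1.600e-03, 5.400e-03, 4.800e-03, 2.400e-03, 5.400e-03]  ψ = [0, 3, 2, 0, 3]  (obs o_1=2)
t=2: δ = [4.320e-04, 1.080e-04, 1.920e-04, 2.160e-04, 1.620e-04]  ψ = [4, 1, 2, 1, 4]  (obs o_2=0)
t=3: δ = [8.640e-06, 8.640e-06, 1.536e-05, 1.296e-05, 1.728e-05]  ψ = [0, 0, 2, 0, 0]  (obs o_3=1)
backtrack: best end state = 4; path = [3, 4, 0, 4]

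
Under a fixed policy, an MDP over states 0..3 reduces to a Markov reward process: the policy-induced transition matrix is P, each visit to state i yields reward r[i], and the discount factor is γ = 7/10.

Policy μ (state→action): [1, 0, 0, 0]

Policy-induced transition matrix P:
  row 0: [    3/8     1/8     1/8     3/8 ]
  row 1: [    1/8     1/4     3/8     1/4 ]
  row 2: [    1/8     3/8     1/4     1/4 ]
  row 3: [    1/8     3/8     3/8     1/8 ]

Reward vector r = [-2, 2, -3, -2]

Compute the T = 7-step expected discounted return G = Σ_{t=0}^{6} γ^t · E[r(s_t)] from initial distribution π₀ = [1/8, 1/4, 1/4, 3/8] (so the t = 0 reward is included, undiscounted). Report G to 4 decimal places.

G = -3.5020

t=0: π = [0.1250, 0.2500, 0.2500, 0.3750], E[r] = -1.2500, γ^t·E[r] = -1.250000, running G = -1.250000
t=1: π = [0.1563, 0.3125, 0.3125, 0.2188], E[r] = -1.0625, γ^t·E[r] = -0.743750, running G = -1.993750
t=2: π = [0.1641, 0.2969, 0.2969, 0.2422], E[r] = -1.1094, γ^t·E[r] = -0.543594, running G = -2.537344
t=3: π = [0.1660, 0.2969, 0.2969, 0.2402], E[r] = -1.1094, γ^t·E[r] = -0.380516, running G = -2.917859
t=4: π = [0.1665, 0.2964, 0.2964, 0.2407], E[r] = -1.1108, γ^t·E[r] = -0.266713, running G = -3.184572
t=5: π = [0.1666, 0.2963, 0.2963, 0.2407], E[r] = -1.1110, γ^t·E[r] = -0.186730, running G = -3.371302
t=6: π = [0.1667, 0.2963, 0.2963, 0.2407], E[r] = -1.1111, γ^t·E[r] = -0.130719, running G = -3.502020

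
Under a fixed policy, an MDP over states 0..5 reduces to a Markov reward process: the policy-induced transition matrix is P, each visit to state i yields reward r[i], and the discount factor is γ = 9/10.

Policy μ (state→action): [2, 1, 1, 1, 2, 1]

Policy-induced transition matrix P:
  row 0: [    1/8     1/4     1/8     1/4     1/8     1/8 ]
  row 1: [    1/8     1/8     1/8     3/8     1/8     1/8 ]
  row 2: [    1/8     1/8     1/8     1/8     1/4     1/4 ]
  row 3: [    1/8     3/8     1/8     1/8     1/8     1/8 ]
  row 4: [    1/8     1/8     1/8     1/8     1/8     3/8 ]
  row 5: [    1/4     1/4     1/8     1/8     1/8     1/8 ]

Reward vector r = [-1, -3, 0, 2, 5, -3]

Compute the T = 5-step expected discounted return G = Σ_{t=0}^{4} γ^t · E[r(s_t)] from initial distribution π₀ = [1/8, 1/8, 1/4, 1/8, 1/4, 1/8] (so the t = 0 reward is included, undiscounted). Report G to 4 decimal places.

G = -0.0917

t=0: π = [0.1250, 0.1250, 0.2500, 0.1250, 0.2500, 0.1250], E[r] = 0.6250, γ^t·E[r] = 0.625000, running G = 0.625000
t=1: π = [0.1406, 0.1875, 0.1250, 0.1719, 0.1563, 0.2188], E[r] = -0.2344, γ^t·E[r] = -0.210938, running G = 0.414063
t=2: π = [0.1523, 0.2129, 0.1250, 0.1895, 0.1406, 0.1797], E[r] = -0.2480, γ^t·E[r] = -0.200918, running G = 0.213145
t=3: π = [0.1475, 0.2139, 0.1250, 0.1973, 0.1406, 0.1758], E[r] = -0.2188, γ^t·E[r] = -0.159469, running G = 0.053676
t=4: π = [0.1470, 0.2147, 0.1250, 0.1969, 0.1406, 0.1758], E[r] = -0.2216, γ^t·E[r] = -0.145364, running G = -0.091688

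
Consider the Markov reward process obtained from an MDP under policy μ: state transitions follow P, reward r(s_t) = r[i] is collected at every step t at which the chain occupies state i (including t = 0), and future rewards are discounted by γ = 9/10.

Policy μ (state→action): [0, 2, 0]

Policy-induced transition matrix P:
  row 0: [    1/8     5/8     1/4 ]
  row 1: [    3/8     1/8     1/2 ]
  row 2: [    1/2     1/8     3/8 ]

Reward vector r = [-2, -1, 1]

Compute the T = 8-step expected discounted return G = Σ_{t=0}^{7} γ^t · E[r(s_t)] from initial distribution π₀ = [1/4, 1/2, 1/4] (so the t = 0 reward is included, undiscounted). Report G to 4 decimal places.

G = -3.5083

t=0: π = [0.2500, 0.5000, 0.2500], E[r] = -0.7500, γ^t·E[r] = -0.750000, running G = -0.750000
t=1: π = [0.3438, 0.2500, 0.4063], E[r] = -0.5313, γ^t·E[r] = -0.478125, running G = -1.228125
t=2: π = [0.3398, 0.2969, 0.3633], E[r] = -0.6133, γ^t·E[r] = -0.496758, running G = -1.724883
t=3: π = [0.3354, 0.2949, 0.3696], E[r] = -0.5962, γ^t·E[r] = -0.434624, running G = -2.159506
t=4: π = [0.3373, 0.2927, 0.3699], E[r] = -0.5975, γ^t·E[r] = -0.392002, running G = -2.551508
t=5: π = [0.3369, 0.2937, 0.3694], E[r] = -0.5981, γ^t·E[r] = -0.353149, running G = -2.904657
t=6: π = [0.3370, 0.2935, 0.3696], E[r] = -0.5978, γ^t·E[r] = -0.317674, running G = -3.222332
t=7: π = [0.3370, 0.2935, 0.3696], E[r] = -0.5978, γ^t·E[r] = -0.285943, running G = -3.508275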